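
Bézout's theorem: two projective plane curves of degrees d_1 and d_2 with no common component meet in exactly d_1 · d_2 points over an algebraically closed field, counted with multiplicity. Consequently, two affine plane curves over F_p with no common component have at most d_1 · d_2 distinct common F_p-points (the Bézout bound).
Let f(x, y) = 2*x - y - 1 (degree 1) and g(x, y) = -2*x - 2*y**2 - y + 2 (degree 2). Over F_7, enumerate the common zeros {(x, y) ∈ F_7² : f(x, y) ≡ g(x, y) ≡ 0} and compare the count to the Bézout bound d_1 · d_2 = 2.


Common zeros: ∅; count = 0; Bézout bound = 2.

deg(f) = 1, deg(g) = 2, so Bézout bound = 2.
Scan x ∈ F_7. For each x, list the y ∈ F_7 with f(x, y) ≡ 0 and those with g(x, y) ≡ 0 (mod 7); the common zeros in that column are the intersection.
  x = 0: f ≡ 0 at y ∈ {6}; g ≡ 0 at y ∈ ∅; common: ∅.
  x = 1: f ≡ 0 at y ∈ {1}; g ≡ 0 at y ∈ {0, 3}; common: ∅.
  x = 2: f ≡ 0 at y ∈ {3}; g ≡ 0 at y ∈ ∅; common: ∅.
  x = 3: f ≡ 0 at y ∈ {5}; g ≡ 0 at y ∈ {1, 2}; common: ∅.
  x = 4: f ≡ 0 at y ∈ {0}; g ≡ 0 at y ∈ {4, 6}; common: ∅.
  x = 5: f ≡ 0 at y ∈ {2}; g ≡ 0 at y ∈ {5}; common: ∅.
  x = 6: f ≡ 0 at y ∈ {4}; g ≡ 0 at y ∈ ∅; common: ∅.
Collecting: common zeros = ∅, so the count is 0.
Comparison with the Bézout bound: 0 ≤ 2 = deg(f)·deg(g), as expected for curves with no common component (the affine F_7-count falls short of the bound because intersections may lie at infinity, over extension fields, or carry multiplicity).


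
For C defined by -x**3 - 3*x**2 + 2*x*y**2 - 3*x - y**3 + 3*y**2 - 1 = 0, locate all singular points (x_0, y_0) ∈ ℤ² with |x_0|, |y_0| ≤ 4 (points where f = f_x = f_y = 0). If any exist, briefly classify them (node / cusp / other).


Singular points: {(-1, 0)}; classification: cusp.

Compute partial derivatives:
  f_x = -3*x**2 - 6*x + 2*y**2 - 3.
  f_y = 4*x*y - 3*y**2 + 6*y.
Scan x_0 ∈ {−4, ..., 4}. For each x_0, f_y(x_0, y) is a polynomial in y; find its integer roots y ∈ {−4, ..., 4}, then test f_x and f at those candidates.
  x = -4: f_y(-4, y) = -3*y**2 - 10*y; vanishes at y ∈ {0}. (-4, 0): f_x = -27 ≠ 0.
  x = -3: f_y(-3, y) = -3*y**2 - 6*y; vanishes at y ∈ {-2, 0}. (-3, -2): f_x = -4 ≠ 0; (-3, 0): f_x = -12 ≠ 0.
  x = -2: f_y(-2, y) = -3*y**2 - 2*y; vanishes at y ∈ {0}. (-2, 0): f_x = -3 ≠ 0.
  x = -1: f_y(-1, y) = -3*y**2 + 2*y; vanishes at y ∈ {0}. (-1, 0): f_x = 0, f = 0 — SINGULAR.
  x = 0: f_y(0, y) = -3*y**2 + 6*y; vanishes at y ∈ {0, 2}. (0, 0): f_x = -3 ≠ 0; (0, 2): f_x = 5 ≠ 0.
  x = 1: f_y(1, y) = -3*y**2 + 10*y; vanishes at y ∈ {0}. (1, 0): f_x = -12 ≠ 0.
  x = 2: f_y(2, y) = -3*y**2 + 14*y; vanishes at y ∈ {0}. (2, 0): f_x = -27 ≠ 0.
  x = 3: f_y(3, y) = -3*y**2 + 18*y; vanishes at y ∈ {0}. (3, 0): f_x = -48 ≠ 0.
  x = 4: f_y(4, y) = -3*y**2 + 22*y; vanishes at y ∈ {0}. (4, 0): f_x = -75 ≠ 0.
Only singular point on the grid: (-1, 0).
Classify: substitute x = -1 + u, y = 0 + v and expand: f = -u**3 + 2*u*v**2 - v**3 + v**2.
No constant or linear terms (consistent with a singular point). Quadratic part: v**2. Cubic part: -u**3 + 2*u*v**2 - v**3.
The quadratic part v**2 is a perfect square, so there is a single (double) tangent line v = 0, i.e. y = 0. Restricting the cubic part to that line (v = 0) leaves -u**3 ≠ 0, so f is not divisible by v and the branch is v² ≈ u**3 to lowest order — this is a cusp.
Classification: cusp.


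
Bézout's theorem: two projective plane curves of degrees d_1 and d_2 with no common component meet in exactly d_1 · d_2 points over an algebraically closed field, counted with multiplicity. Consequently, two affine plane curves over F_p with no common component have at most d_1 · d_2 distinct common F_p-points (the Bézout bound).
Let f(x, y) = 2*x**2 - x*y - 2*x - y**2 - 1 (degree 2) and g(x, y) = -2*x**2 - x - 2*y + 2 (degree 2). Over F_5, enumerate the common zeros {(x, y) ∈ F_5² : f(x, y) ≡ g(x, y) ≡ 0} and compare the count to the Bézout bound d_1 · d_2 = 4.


Common zeros: {(2, 1)}; count = 1; Bézout bound = 4.

deg(f) = 2, deg(g) = 2, so Bézout bound = 4.
Scan x ∈ F_5. For each x, list the y ∈ F_5 with f(x, y) ≡ 0 and those with g(x, y) ≡ 0 (mod 5); the common zeros in that column are the intersection.
  x = 0: f ≡ 0 at y ∈ {2, 3}; g ≡ 0 at y ∈ {1}; common: ∅.
  x = 1: f ≡ 0 at y ∈ ∅; g ≡ 0 at y ∈ {2}; common: ∅.
  x = 2: f ≡ 0 at y ∈ {1, 2}; g ≡ 0 at y ∈ {1}; common: {1}.
  x = 3: f ≡ 0 at y ∈ ∅; g ≡ 0 at y ∈ {3}; common: ∅.
  x = 4: f ≡ 0 at y ∈ ∅; g ≡ 0 at y ∈ {3}; common: ∅.
Collecting: common zeros = {(2, 1)}, so the count is 1.
Comparison with the Bézout bound: 1 ≤ 4 = deg(f)·deg(g), as expected for curves with no common component (the affine F_5-count falls short of the bound because intersections may lie at infinity, over extension fields, or carry multiplicity).


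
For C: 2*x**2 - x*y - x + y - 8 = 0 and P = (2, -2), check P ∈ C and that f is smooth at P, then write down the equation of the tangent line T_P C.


Tangent line at P: 9*x - y - 20 = 0.

Step 1: f(2, -2) = 0, so P lies on C.
Step 2: partial derivatives
  f_x(x, y) = 4*x - y - 1, f_y(x, y) = 1 - x.
  f_x(P) = 9, f_y(P) = -1 (gradient nonzero, so P is smooth).
Step 3: tangent line at P: 9·(x − 2) + -1·(y − -2) = 0.
Expanding: 9*x - y - 20 = 0.


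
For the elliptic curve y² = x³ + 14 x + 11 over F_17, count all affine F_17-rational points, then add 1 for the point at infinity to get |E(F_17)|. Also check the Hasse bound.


Affine points = {(1, 3), (1, 14), (2, 8), (2, 9), (5, 6), (5, 11), (9, 4), (9, 13), (11, 0), (15, 3), (15, 14), (16, 8), (16, 9)}; affine count = 13; |E(F_17)| = 14.

Discriminant check: Δ ∝ 4a³ + 27b² = 4·14³ + 27·11² = 4·2744 + 27·121 ≡ 14 (mod 17). Nonzero ⇒ E is nonsingular.
For each x ∈ F_17, compute rhs = x³ + 14·x + 11 mod 17, then count y ∈ F_17 with y² ≡ rhs.
  x = 0: rhs = 11, matching y values: none (0 points).
  x = 1: rhs = 9, matching y values: 3, 14 (2 points).
  x = 2: rhs = 13, matching y values: 8, 9 (2 points).
  x = 3: rhs = 12, matching y values: none (0 points).
  x = 4: rhs = 12, matching y values: none (0 points).
  x = 5: rhs = 2, matching y values: 6, 11 (2 points).
  x = 6: rhs = 5, matching y values: none (0 points).
  x = 7: rhs = 10, matching y values: none (0 points).
  x = 8: rhs = 6, matching y values: none (0 points).
  x = 9: rhs = 16, matching y values: 4, 13 (2 points).
  x = 10: rhs = 12, matching y values: none (0 points).
  x = 11: rhs = 0, matching y values: 0 (1 points).
  x = 12: rhs = 3, matching y values: none (0 points).
  x = 13: rhs = 10, matching y values: none (0 points).
  x = 14: rhs = 10, matching y values: none (0 points).
  x = 15: rhs = 9, matching y values: 3, 14 (2 points).
  x = 16: rhs = 13, matching y values: 8, 9 (2 points).
Total affine count: 13.
Full point count |E(F_17)| = 13 + 1 = 14.
Hasse bound: |14 − (17+1)| = |-4| = 4 ≤ 2√17 ≈ 8.2462 ✓.


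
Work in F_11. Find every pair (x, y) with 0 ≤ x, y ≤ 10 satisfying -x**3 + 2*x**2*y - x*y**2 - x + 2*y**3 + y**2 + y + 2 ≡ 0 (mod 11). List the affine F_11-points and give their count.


Affine F_11-points: {(0, 10), (1, 0), (1, 2), (1, 9), (2, 2), (3, 7), (4, 0), (4, 7), (6, 0), (7, 1), (7, 6), (7, 7), (10, 1), (10, 4), (10, 5)}; count = 15.

For each of the 121 pairs (x, y) ∈ F_11², evaluate f(x, y) mod 11. Record the zeros.
  x = 0: [0↦2, 1↦6, 2↦2, 3↦2, 4↦7, 5↦7, 6↦3, 7↦7, 8↦9, 9↦10, 10↦0]  zeros at y ∈ {10}
  x = 1: [0↦0, 1↦5, 2↦0, 3↦8, 4↦8, 5↦1, 6↦10, 7↦3, 8↦3, 9↦0, 10↦6]  zeros at y ∈ {0, 2, 9}
  x = 2: [0↦3, 1↦2, 2↦0, 3↦9, 4↦8, 5↦9, 6↦2, 7↦10, 8↦1, 9↦9, 10↦2]  zeros at y ∈ {2}
  x = 3: [0↦5, 1↦2, 2↦7, 3↦10, 4↦1, 5↦3, 6↦6, 7↦0, 8↦8, 9↦9, 10↦4]  zeros at y ∈ {7}
  x = 4: [0↦0, 1↦10, 2↦4, 3↦5, 4↦3, 5↦10, 6↦5, 7↦0, 8↦7, 9↦5, 10↦6]  zeros at y ∈ {0, 7}
  x = 5: [0↦4, 1↦9, 2↦7, 3↦10, 4↦8, 5↦2, 6↦4, 7↦4, 8↦3, 9↦2, 10↦2]  zeros at y ∈ ∅
  x = 6: [0↦0, 1↦4, 2↦10, 3↦8, 4↦10, 5↦6, 6↦8, 7↦6, 8↦1, 9↦5, 10↦8]  zeros at y ∈ {0}
  x = 7: [0↦4, 1↦0, 2↦7, 3↦4, 4↦3, 5↦5, 6↦0, 7↦0, 8↦6, 9↦8, 10↦7]  zeros at y ∈ {1, 6, 7}
  x = 8: [0↦10, 1↦2, 2↦3, 3↦3, 4↦3, 5↦4, 6↦7, 7↦2, 8↦1, 9↦5, 10↦4]  zeros at y ∈ ∅
  x = 9: [0↦1, 1↦4, 2↦3, 3↦10, 4↦4, 5↦8, 6↦1, 7↦6, 8↦2, 9↦1, 10↦4]  zeros at y ∈ ∅
  x = 10: [0↦4, 1↦0, 2↦1, 3↦8, 4↦0, 5↦0, 6↦9, 7↦6, 8↦3, 9↦1, 10↦1]  zeros at y ∈ {1, 4, 5}
Collecting zeros: affine points = {(0, 10), (1, 0), (1, 2), (1, 9), (2, 2), (3, 7), (4, 0), (4, 7), (6, 0), (7, 1), (7, 6), (7, 7), (10, 1), (10, 4), (10, 5)}.
Total count |C(F_11)_aff| = 15.


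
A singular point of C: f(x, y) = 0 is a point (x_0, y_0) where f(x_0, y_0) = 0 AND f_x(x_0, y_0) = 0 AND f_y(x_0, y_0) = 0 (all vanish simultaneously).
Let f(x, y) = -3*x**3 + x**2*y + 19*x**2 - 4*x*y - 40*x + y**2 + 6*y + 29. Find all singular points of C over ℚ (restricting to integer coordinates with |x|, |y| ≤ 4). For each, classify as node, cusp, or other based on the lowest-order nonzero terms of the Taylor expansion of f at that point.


Singular points: {(2, -1)}; classification: cusp.

Compute partial derivatives:
  f_x = -9*x**2 + 2*x*y + 38*x - 4*y - 40.
  f_y = x**2 - 4*x + 2*y + 6.
Scan x_0 ∈ {−4, ..., 4}. For each x_0, f_y(x_0, y) is a polynomial in y; find its integer roots y ∈ {−4, ..., 4}, then test f_x and f at those candidates.
  x = -4: f_y(-4, y) = 2*y + 38; no integer root y with |y| ≤ 4.
  x = -3: f_y(-3, y) = 2*y + 27; no integer root y with |y| ≤ 4.
  x = -2: f_y(-2, y) = 2*y + 18; no integer root y with |y| ≤ 4.
  x = -1: f_y(-1, y) = 2*y + 11; no integer root y with |y| ≤ 4.
  x = 0: f_y(0, y) = 2*y + 6; vanishes at y ∈ {-3}. (0, -3): f_x = -28 ≠ 0.
  x = 1: f_y(1, y) = 2*y + 3; no integer root y with |y| ≤ 4.
  x = 2: f_y(2, y) = 2*y + 2; vanishes at y ∈ {-1}. (2, -1): f_x = 0, f = 0 — SINGULAR.
  x = 3: f_y(3, y) = 2*y + 3; no integer root y with |y| ≤ 4.
  x = 4: f_y(4, y) = 2*y + 6; vanishes at y ∈ {-3}. (4, -3): f_x = -44 ≠ 0.
Only singular point on the grid: (2, -1).
Classify: substitute x = 2 + u, y = -1 + v and expand: f = -3*u**3 + u**2*v + v**2.
No constant or linear terms (consistent with a singular point). Quadratic part: v**2. Cubic part: -3*u**3 + u**2*v.
The quadratic part v**2 is a perfect square, so there is a single (double) tangent line v = 0, i.e. y = -1. Restricting the cubic part to that line (v = 0) leaves -3*u**3 ≠ 0, so f is not divisible by v and the branch is v² ≈ 3*u**3 to lowest order — this is a cusp.
Classification: cusp.


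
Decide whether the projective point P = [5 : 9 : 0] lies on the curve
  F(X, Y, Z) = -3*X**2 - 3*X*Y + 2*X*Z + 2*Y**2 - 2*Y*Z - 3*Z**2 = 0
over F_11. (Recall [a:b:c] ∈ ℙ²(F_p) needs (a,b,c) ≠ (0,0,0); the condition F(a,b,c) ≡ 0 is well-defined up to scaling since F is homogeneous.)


F(5,9,0) ≡ 7 (mod 11); P is NOT on the curve.

Evaluate F(5, 9, 0) term-by-term (mod 11).
  -3*X**2 ↦ -3·25·1·1 = -75
  -3*X*Y ↦ -3·5·9·1 = -135
  2*X*Z ↦ 2·5·1·0 = 0
  2*Y**2 ↦ 2·1·81·1 = 162
  -2*Y*Z ↦ -2·1·9·0 = 0
  -3*Z**2 ↦ -3·1·1·0 = 0
Sum: F(5, 9, 0) = (-75) + (-135) + (0) + (162) + (0) + (0) = -48.
Reducing mod 11: -48 ≡ 7 (mod 11).
Since F(a, b, c) ≡ 7 ≠ 0 (mod 11), P does NOT lie on the curve.


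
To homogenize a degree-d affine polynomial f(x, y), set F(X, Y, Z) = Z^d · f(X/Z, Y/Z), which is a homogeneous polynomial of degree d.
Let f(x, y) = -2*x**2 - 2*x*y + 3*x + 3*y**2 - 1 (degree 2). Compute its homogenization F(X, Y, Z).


F(X, Y, Z) = -2*X**2 - 2*X*Y + 3*X*Z + 3*Y**2 - Z**2

deg(f) = 2.
Substitute x = X/Z, y = Y/Z into f, then multiply by Z^2.
  monomial -2·x^2·y^0 ↦ -2·X^2·Y^0·Z^0.
  monomial -2·x^1·y^1 ↦ -2·X^1·Y^1·Z^0.
  monomial 3·x^1·y^0 ↦ 3·X^1·Y^0·Z^1.
  monomial 3·x^0·y^2 ↦ 3·X^0·Y^2·Z^0.
  monomial -1·x^0·y^0 ↦ -1·X^0·Y^0·Z^2.
Collecting: F(X, Y, Z) = -2*X**2 - 2*X*Y + 3*X*Z + 3*Y**2 - Z**2.


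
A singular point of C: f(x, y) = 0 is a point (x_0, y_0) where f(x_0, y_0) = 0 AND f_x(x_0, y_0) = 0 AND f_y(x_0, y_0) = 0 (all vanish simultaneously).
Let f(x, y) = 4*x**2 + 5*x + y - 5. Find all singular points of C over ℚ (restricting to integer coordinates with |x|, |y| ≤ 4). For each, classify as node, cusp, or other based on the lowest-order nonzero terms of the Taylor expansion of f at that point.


No singular points in the scanned grid; C is smooth there.

Compute partial derivatives:
  f_x = 8*x + 5.
  f_y = 1.
f_y = 1 is a nonzero constant, so f_y never vanishes: no point (x, y) can satisfy f = f_x = f_y = 0. In particular no (x, y) ∈ {−4, ..., 4}² is singular; the curve is smooth.


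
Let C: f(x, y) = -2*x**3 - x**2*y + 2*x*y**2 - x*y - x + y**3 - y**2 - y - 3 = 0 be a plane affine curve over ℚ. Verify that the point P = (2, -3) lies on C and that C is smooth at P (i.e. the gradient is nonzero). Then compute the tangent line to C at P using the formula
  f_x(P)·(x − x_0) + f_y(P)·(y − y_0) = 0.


Tangent line at P: 8*x + 2*y - 10 = 0.

Step 1: f(2, -3) = 0, so P lies on C.
Step 2: partial derivatives
  f_x(x, y) = -6*x**2 - 2*x*y + 2*y**2 - y - 1, f_y(x, y) = -x**2 + 4*x*y - x + 3*y**2 - 2*y - 1.
  f_x(P) = 8, f_y(P) = 2 (gradient nonzero, so P is smooth).
Step 3: tangent line at P: 8·(x − 2) + 2·(y − -3) = 0.
Expanding: 8*x + 2*y - 10 = 0.


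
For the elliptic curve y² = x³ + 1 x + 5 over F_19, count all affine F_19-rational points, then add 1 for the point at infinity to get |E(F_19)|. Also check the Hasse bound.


Affine points = {(0, 9), (0, 10), (1, 8), (1, 11), (3, 4), (3, 15), (4, 4), (4, 15), (11, 6), (11, 13), (12, 4), (12, 15), (13, 7), (13, 12)}; affine count = 14; |E(F_19)| = 15.

Discriminant check: Δ ∝ 4a³ + 27b² = 4·1³ + 27·5² = 4·1 + 27·25 ≡ 14 (mod 19). Nonzero ⇒ E is nonsingular.
For each x ∈ F_19, compute rhs = x³ + 1·x + 5 mod 19, then count y ∈ F_19 with y² ≡ rhs.
  x = 0: rhs = 5, matching y values: 9, 10 (2 points).
  x = 1: rhs = 7, matching y values: 8, 11 (2 points).
  x = 2: rhs = 15, matching y values: none (0 points).
  x = 3: rhs = 16, matching y values: 4, 15 (2 points).
  x = 4: rhs = 16, matching y values: 4, 15 (2 points).
  x = 5: rhs = 2, matching y values: none (0 points).
  x = 6: rhs = 18, matching y values: none (0 points).
  x = 7: rhs = 13, matching y values: none (0 points).
  x = 8: rhs = 12, matching y values: none (0 points).
  x = 9: rhs = 2, matching y values: none (0 points).
  x = 10: rhs = 8, matching y values: none (0 points).
  x = 11: rhs = 17, matching y values: 6, 13 (2 points).
  x = 12: rhs = 16, matching y values: 4, 15 (2 points).
  x = 13: rhs = 11, matching y values: 7, 12 (2 points).
  x = 14: rhs = 8, matching y values: none (0 points).
  x = 15: rhs = 13, matching y values: none (0 points).
  x = 16: rhs = 13, matching y values: none (0 points).
  x = 17: rhs = 14, matching y values: none (0 points).
  x = 18: rhs = 3, matching y values: none (0 points).
Total affine count: 14.
Full point count |E(F_19)| = 14 + 1 = 15.
Hasse bound: |15 − (19+1)| = |-5| = 5 ≤ 2√19 ≈ 8.7178 ✓.


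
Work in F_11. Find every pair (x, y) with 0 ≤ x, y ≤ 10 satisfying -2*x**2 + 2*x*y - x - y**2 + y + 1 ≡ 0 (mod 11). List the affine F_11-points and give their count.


Affine F_11-points: {(0, 4), (0, 8), (1, 1), (1, 2), (2, 8), (5, 1), (5, 10), (6, 0), (6, 2), (9, 4), (10, 0), (10, 10)}; count = 12.

For each of the 121 pairs (x, y) ∈ F_11², evaluate f(x, y) mod 11. Record the zeros.
  x = 0: [0↦1, 1↦1, 2↦10, 3↦6, 4↦0, 5↦3, 6↦4, 7↦3, 8↦0, 9↦6, 10↦10]  zeros at y ∈ {4, 8}
  x = 1: [0↦9, 1↦0, 2↦0, 3↦9, 4↦5, 5↦10, 6↦2, 7↦3, 8↦2, 9↦10, 10↦5]  zeros at y ∈ {1, 2}
  x = 2: [0↦2, 1↦6, 2↦8, 3↦8, 4↦6, 5↦2, 6↦7, 7↦10, 8↦0, 9↦10, 10↦7]  zeros at y ∈ {8}
  x = 3: [0↦2, 1↦8, 2↦1, 3↦3, 4↦3, 5↦1, 6↦8, 7↦2, 8↦5, 9↦6, 10↦5]  zeros at y ∈ ∅
  x = 4: [0↦9, 1↦6, 2↦1, 3↦5, 4↦7, 5↦7, 6↦5, 7↦1, 8↦6, 9↦9, 10↦10]  zeros at y ∈ ∅
  x = 5: [0↦1, 1↦0, 2↦8, 3↦3, 4↦7, 5↦9, 6↦9, 7↦7, 8↦3, 9↦8, 10↦0]  zeros at y ∈ {1, 10}
  x = 6: [0↦0, 1↦1, 2↦0, 3↦8, 4↦3, 5↦7, 6↦9, 7↦9, 8↦7, 9↦3, 10↦8]  zeros at y ∈ {0, 2}
  x = 7: [0↦6, 1↦9, 2↦10, 3↦9, 4↦6, 5↦1, 6↦5, 7↦7, 8↦7, 9↦5, 10↦1]  zeros at y ∈ ∅
  x = 8: [0↦8, 1↦2, 2↦5, 3↦6, 4↦5, 5↦2, 6↦8, 7↦1, 8↦3, 9↦3, 10↦1]  zeros at y ∈ ∅
  x = 9: [0↦6, 1↦2, 2↦7, 3↦10, 4↦0, 5↦10, 6↦7, 7↦2, 8↦6, 9↦8, 10↦8]  zeros at y ∈ {4}
  x = 10: [0↦0, 1↦9, 2↦5, 3↦10, 4↦2, 5↦3, 6↦2, 7↦10, 8↦5, 9↦9, 10↦0]  zeros at y ∈ {0, 10}
Collecting zeros: affine points = {(0, 4), (0, 8), (1, 1), (1, 2), (2, 8), (5, 1), (5, 10), (6, 0), (6, 2), (9, 4), (10, 0), (10, 10)}.
Total count |C(F_11)_aff| = 12.


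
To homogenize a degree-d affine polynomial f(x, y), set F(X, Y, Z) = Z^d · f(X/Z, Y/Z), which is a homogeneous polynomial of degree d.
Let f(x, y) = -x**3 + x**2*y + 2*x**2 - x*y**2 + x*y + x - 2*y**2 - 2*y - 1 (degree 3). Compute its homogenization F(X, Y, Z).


F(X, Y, Z) = -X**3 + X**2*Y + 2*X**2*Z - X*Y**2 + X*Y*Z + X*Z**2 - 2*Y**2*Z - 2*Y*Z**2 - Z**3

deg(f) = 3.
Substitute x = X/Z, y = Y/Z into f, then multiply by Z^3.
  monomial -1·x^3·y^0 ↦ -1·X^3·Y^0·Z^0.
  monomial 1·x^2·y^1 ↦ 1·X^2·Y^1·Z^0.
  monomial 2·x^2·y^0 ↦ 2·X^2·Y^0·Z^1.
  monomial -1·x^1·y^2 ↦ -1·X^1·Y^2·Z^0.
  monomial 1·x^1·y^1 ↦ 1·X^1·Y^1·Z^1.
  monomial 1·x^1·y^0 ↦ 1·X^1·Y^0·Z^2.
  monomial -2·x^0·y^2 ↦ -2·X^0·Y^2·Z^1.
  monomial -2·x^0·y^1 ↦ -2·X^0·Y^1·Z^2.
  monomial -1·x^0·y^0 ↦ -1·X^0·Y^0·Z^3.
Collecting: F(X, Y, Z) = -X**3 + X**2*Y + 2*X**2*Z - X*Y**2 + X*Y*Z + X*Z**2 - 2*Y**2*Z - 2*Y*Z**2 - Z**3.


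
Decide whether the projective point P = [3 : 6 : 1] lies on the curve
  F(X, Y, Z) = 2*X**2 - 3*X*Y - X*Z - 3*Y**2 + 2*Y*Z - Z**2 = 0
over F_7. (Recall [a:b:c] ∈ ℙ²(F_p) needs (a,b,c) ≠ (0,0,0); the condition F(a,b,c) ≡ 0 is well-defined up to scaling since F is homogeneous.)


F(3,6,1) ≡ 4 (mod 7); P is NOT on the curve.

Evaluate F(3, 6, 1) term-by-term (mod 7).
  2*X**2 ↦ 2·9·1·1 = 18
  -3*X*Y ↦ -3·3·6·1 = -54
  -X*Z ↦ -1·3·1·1 = -3
  -3*Y**2 ↦ -3·1·36·1 = -108
  2*Y*Z ↦ 2·1·6·1 = 12
  -Z**2 ↦ -1·1·1·1 = -1
Sum: F(3, 6, 1) = (18) + (-54) + (-3) + (-108) + (12) + (-1) = -136.
Reducing mod 7: -136 ≡ 4 (mod 7).
Since F(a, b, c) ≡ 4 ≠ 0 (mod 7), P does NOT lie on the curve.


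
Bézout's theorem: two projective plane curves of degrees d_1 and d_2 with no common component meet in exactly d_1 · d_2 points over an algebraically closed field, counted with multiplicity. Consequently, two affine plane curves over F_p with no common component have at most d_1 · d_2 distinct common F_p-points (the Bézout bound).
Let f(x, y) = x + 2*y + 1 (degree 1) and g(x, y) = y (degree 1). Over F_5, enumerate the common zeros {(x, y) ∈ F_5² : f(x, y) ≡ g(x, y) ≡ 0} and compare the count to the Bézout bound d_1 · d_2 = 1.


Common zeros: {(4, 0)}; count = 1; Bézout bound = 1.

deg(f) = 1, deg(g) = 1, so Bézout bound = 1.
Scan x ∈ F_5. For each x, list the y ∈ F_5 with f(x, y) ≡ 0 and those with g(x, y) ≡ 0 (mod 5); the common zeros in that column are the intersection.
  x = 0: f ≡ 0 at y ∈ {2}; g ≡ 0 at y ∈ {0}; common: ∅.
  x = 1: f ≡ 0 at y ∈ {4}; g ≡ 0 at y ∈ {0}; common: ∅.
  x = 2: f ≡ 0 at y ∈ {1}; g ≡ 0 at y ∈ {0}; common: ∅.
  x = 3: f ≡ 0 at y ∈ {3}; g ≡ 0 at y ∈ {0}; common: ∅.
  x = 4: f ≡ 0 at y ∈ {0}; g ≡ 0 at y ∈ {0}; common: {0}.
Collecting: common zeros = {(4, 0)}, so the count is 1.
Comparison with the Bézout bound: 1 ≤ 1 = deg(f)·deg(g), as expected for curves with no common component (the bound is attained).


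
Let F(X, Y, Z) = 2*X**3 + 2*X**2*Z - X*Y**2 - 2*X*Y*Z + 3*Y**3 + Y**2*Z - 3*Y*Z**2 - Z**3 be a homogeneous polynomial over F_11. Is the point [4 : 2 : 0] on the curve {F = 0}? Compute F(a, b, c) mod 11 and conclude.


F(4,2,0) ≡ 4 (mod 11); P is NOT on the curve.

Evaluate F(4, 2, 0) term-by-term (mod 11).
  2*X**3 ↦ 2·64·1·1 = 128
  2*X**2*Z ↦ 2·16·1·0 = 0
  -X*Y**2 ↦ -1·4·4·1 = -16
  -2*X*Y*Z ↦ -2·4·2·0 = 0
  3*Y**3 ↦ 3·1·8·1 = 24
  Y**2*Z ↦ 1·1·4·0 = 0
  -3*Y*Z**2 ↦ -3·1·2·0 = 0
  -Z**3 ↦ -1·1·1·0 = 0
Sum: F(4, 2, 0) = (128) + (0) + (-16) + (0) + (24) + (0) + (0) + (0) = 136.
Reducing mod 11: 136 ≡ 4 (mod 11).
Since F(a, b, c) ≡ 4 ≠ 0 (mod 11), P does NOT lie on the curve.


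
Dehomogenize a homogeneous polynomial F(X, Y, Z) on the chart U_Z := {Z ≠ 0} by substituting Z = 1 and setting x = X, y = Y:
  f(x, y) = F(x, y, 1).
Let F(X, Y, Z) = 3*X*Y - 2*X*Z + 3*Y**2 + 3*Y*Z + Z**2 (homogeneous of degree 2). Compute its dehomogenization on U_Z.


f(x, y) = 3*x*y - 2*x + 3*y**2 + 3*y + 1

On U_Z we set Z = 1. Each monomial c·X^i·Y^j·Z^k in F becomes c·x^i·y^j·1^k = c·x^i·y^j.
Substituting Z = 1: F(X, Y, 1) = 3*x*y - 2*x + 3*y**2 + 3*y + 1.
Note: deg(f) ≤ deg(F) = 2; strict inequality happens when F is divisible by Z (lost terms).


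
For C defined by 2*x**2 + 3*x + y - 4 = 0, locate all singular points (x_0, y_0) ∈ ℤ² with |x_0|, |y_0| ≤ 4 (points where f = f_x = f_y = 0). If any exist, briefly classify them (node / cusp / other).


No singular points in the scanned grid; C is smooth there.

Compute partial derivatives:
  f_x = 4*x + 3.
  f_y = 1.
f_y = 1 is a nonzero constant, so f_y never vanishes: no point (x, y) can satisfy f = f_x = f_y = 0. In particular no (x, y) ∈ {−4, ..., 4}² is singular; the curve is smooth.


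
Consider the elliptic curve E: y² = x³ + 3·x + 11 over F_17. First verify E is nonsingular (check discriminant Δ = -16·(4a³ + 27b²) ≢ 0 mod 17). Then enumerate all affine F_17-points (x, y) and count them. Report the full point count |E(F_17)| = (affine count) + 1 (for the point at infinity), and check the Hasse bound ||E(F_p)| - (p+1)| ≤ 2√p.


Affine points = {(1, 7), (1, 10), (2, 5), (2, 12), (3, 8), (3, 9), (4, 6), (4, 11), (5, 7), (5, 10), (7, 1), (7, 16), (9, 6), (9, 11), (10, 2), (10, 15), (11, 7), (11, 10), (14, 3), (14, 14)}; affine count = 20; |E(F_17)| = 21.

Discriminant check: Δ ∝ 4a³ + 27b² = 4·3³ + 27·11² = 4·27 + 27·121 ≡ 9 (mod 17). Nonzero ⇒ E is nonsingular.
For each x ∈ F_17, compute rhs = x³ + 3·x + 11 mod 17, then count y ∈ F_17 with y² ≡ rhs.
  x = 0: rhs = 11, matching y values: none (0 points).
  x = 1: rhs = 15, matching y values: 7, 10 (2 points).
  x = 2: rhs = 8, matching y values: 5, 12 (2 points).
  x = 3: rhs = 13, matching y values: 8, 9 (2 points).
  x = 4: rhs = 2, matching y values: 6, 11 (2 points).
  x = 5: rhs = 15, matching y values: 7, 10 (2 points).
  x = 6: rhs = 7, matching y values: none (0 points).
  x = 7: rhs = 1, matching y values: 1, 16 (2 points).
  x = 8: rhs = 3, matching y values: none (0 points).
  x = 9: rhs = 2, matching y values: 6, 11 (2 points).
  x = 10: rhs = 4, matching y values: 2, 15 (2 points).
  x = 11: rhs = 15, matching y values: 7, 10 (2 points).
  x = 12: rhs = 7, matching y values: none (0 points).
  x = 13: rhs = 3, matching y values: none (0 points).
  x = 14: rhs = 9, matching y values: 3, 14 (2 points).
  x = 15: rhs = 14, matching y values: none (0 points).
  x = 16: rhs = 7, matching y values: none (0 points).
Total affine count: 20.
Full point count |E(F_17)| = 20 + 1 = 21.
Hasse bound: |21 − (17+1)| = |3| = 3 ≤ 2√17 ≈ 8.2462 ✓.


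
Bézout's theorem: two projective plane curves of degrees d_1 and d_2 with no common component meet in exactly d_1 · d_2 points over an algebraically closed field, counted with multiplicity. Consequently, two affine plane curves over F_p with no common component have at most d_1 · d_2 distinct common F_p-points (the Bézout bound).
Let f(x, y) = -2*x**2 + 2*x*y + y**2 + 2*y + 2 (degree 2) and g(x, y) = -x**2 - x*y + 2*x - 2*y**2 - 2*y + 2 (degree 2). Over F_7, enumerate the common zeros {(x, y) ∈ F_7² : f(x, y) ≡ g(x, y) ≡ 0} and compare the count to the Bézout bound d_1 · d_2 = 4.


Common zeros: {(2, 3)}; count = 1; Bézout bound = 4.

deg(f) = 2, deg(g) = 2, so Bézout bound = 4.
Scan x ∈ F_7. For each x, list the y ∈ F_7 with f(x, y) ≡ 0 and those with g(x, y) ≡ 0 (mod 7); the common zeros in that column are the intersection.
  x = 0: f ≡ 0 at y ∈ ∅; g ≡ 0 at y ∈ ∅; common: ∅.
  x = 1: f ≡ 0 at y ∈ {0, 3}; g ≡ 0 at y ∈ ∅; common: ∅.
  x = 2: f ≡ 0 at y ∈ {3, 5}; g ≡ 0 at y ∈ {2, 3}; common: {3}.
  x = 3: f ≡ 0 at y ∈ {1, 5}; g ≡ 0 at y ∈ ∅; common: ∅.
  x = 4: f ≡ 0 at y ∈ ∅; g ≡ 0 at y ∈ {1, 3}; common: ∅.
  x = 5: f ≡ 0 at y ∈ {1}; g ≡ 0 at y ∈ {2, 5}; common: ∅.
  x = 6: f ≡ 0 at y ∈ {0}; g ≡ 0 at y ∈ {5}; common: ∅.
Collecting: common zeros = {(2, 3)}, so the count is 1.
Comparison with the Bézout bound: 1 ≤ 4 = deg(f)·deg(g), as expected for curves with no common component (the affine F_7-count falls short of the bound because intersections may lie at infinity, over extension fields, or carry multiplicity).


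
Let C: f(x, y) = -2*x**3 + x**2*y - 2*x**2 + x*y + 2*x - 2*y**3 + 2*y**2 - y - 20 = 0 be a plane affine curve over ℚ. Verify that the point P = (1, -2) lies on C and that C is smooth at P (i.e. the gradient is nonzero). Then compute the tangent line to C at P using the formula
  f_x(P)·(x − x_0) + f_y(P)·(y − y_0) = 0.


Tangent line at P: -14*x - 31*y - 48 = 0.

Step 1: f(1, -2) = 0, so P lies on C.
Step 2: partial derivatives
  f_x(x, y) = -6*x**2 + 2*x*y - 4*x + y + 2, f_y(x, y) = x**2 + x - 6*y**2 + 4*y - 1.
  f_x(P) = -14, f_y(P) = -31 (gradient nonzero, so P is smooth).
Step 3: tangent line at P: -14·(x − 1) + -31·(y − -2) = 0.
Expanding: -14*x - 31*y - 48 = 0.


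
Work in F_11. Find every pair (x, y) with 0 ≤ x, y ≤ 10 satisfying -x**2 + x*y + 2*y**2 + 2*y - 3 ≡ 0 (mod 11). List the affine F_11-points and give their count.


Affine F_11-points: {(3, 7), (4, 1), (4, 7), (5, 3), (5, 10), (8, 1), (8, 5), (9, 3), (9, 8), (10, 8)}; count = 10.

For each of the 121 pairs (x, y) ∈ F_11², evaluate f(x, y) mod 11. Record the zeros.
  x = 0: [0↦8, 1↦1, 2↦9, 3↦10, 4↦4, 5↦2, 6↦4, 7↦10, 8↦9, 9↦1, 10↦8]  zeros at y ∈ ∅
  x = 1: [0↦7, 1↦1, 2↦10, 3↦1, 4↦7, 5↦6, 6↦9, 7↦5, 8↦5, 9↦9, 10↦6]  zeros at y ∈ ∅
  x = 2: [0↦4, 1↦10, 2↦9, 3↦1, 4↦8, 5↦8, 6↦1, 7↦9, 8↦10, 9↦4, 10↦2]  zeros at y ∈ ∅
  x = 3: [0↦10, 1↦6, 2↦6, 3↦10, 4↦7, 5↦8, 6↦2, 7↦0, 8↦2, 9↦8, 10↦7]  zeros at y ∈ {7}
  x = 4: [0↦3, 1↦0, 2↦1, 3↦6, 4↦4, 5↦6, 6↦1, 7↦0, 8↦3, 9↦10, 10↦10]  zeros at y ∈ {1, 7}
  x = 5: [0↦5, 1↦3, 2↦5, 3↦0, 4↦10, 5↦2, 6↦9, 7↦9, 8↦2, 9↦10, 10↦0]  zeros at y ∈ {3, 10}
  x = 6: [0↦5, 1↦4, 2↦7, 3↦3, 4↦3, 5↦7, 6↦4, 7↦5, 8↦10, 9↦8, 10↦10]  zeros at y ∈ ∅
  x = 7: [0↦3, 1↦3, 2↦7, 3↦4, 4↦5, 5↦10, 6↦8, 7↦10, 8↦5, 9↦4, 10↦7]  zeros at y ∈ ∅
  x = 8: [0↦10, 1↦0, 2↦5, 3↦3, 4↦5, 5↦0, 6↦10, 7↦2, 8↦9, 9↦9, 10↦2]  zeros at y ∈ {1, 5}
  x = 9: [0↦4, 1↦6, 2↦1, 3↦0, 4↦3, 5↦10, 6↦10, 7↦3, 8↦0, 9↦1, 10↦6]  zeros at y ∈ {3, 8}
  x = 10: [0↦7, 1↦10, 2↦6, 3↦6, 4↦10, 5↦7, 6↦8, 7↦2, 8↦0, 9↦2, 10↦8]  zeros at y ∈ {8}
Collecting zeros: affine points = {(3, 7), (4, 1), (4, 7), (5, 3), (5, 10), (8, 1), (8, 5), (9, 3), (9, 8), (10, 8)}.
Total count |C(F_11)_aff| = 10.


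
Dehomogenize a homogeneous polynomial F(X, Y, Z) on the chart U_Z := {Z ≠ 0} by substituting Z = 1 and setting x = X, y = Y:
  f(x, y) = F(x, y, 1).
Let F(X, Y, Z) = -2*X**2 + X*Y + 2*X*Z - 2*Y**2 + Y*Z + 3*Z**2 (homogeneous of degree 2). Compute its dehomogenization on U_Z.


f(x, y) = -2*x**2 + x*y + 2*x - 2*y**2 + y + 3

On U_Z we set Z = 1. Each monomial c·X^i·Y^j·Z^k in F becomes c·x^i·y^j·1^k = c·x^i·y^j.
Substituting Z = 1: F(X, Y, 1) = -2*x**2 + x*y + 2*x - 2*y**2 + y + 3.
Note: deg(f) ≤ deg(F) = 2; strict inequality happens when F is divisible by Z (lost terms).


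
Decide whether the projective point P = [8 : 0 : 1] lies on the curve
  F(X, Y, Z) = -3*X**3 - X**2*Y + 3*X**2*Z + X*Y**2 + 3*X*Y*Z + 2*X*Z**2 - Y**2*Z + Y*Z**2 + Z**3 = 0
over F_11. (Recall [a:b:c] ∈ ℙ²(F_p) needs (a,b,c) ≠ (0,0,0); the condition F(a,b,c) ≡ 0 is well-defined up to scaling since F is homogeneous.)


F(8,0,1) ≡ 4 (mod 11); P is NOT on the curve.

Evaluate F(8, 0, 1) term-by-term (mod 11).
  -3*X**3 ↦ -3·512·1·1 = -1536
  -X**2*Y ↦ -1·64·0·1 = 0
  3*X**2*Z ↦ 3·64·1·1 = 192
  X*Y**2 ↦ 1·8·0·1 = 0
  3*X*Y*Z ↦ 3·8·0·1 = 0
  2*X*Z**2 ↦ 2·8·1·1 = 16
  -Y**2*Z ↦ -1·1·0·1 = 0
  Y*Z**2 ↦ 1·1·0·1 = 0
  Z**3 ↦ 1·1·1·1 = 1
Sum: F(8, 0, 1) = (-1536) + (0) + (192) + (0) + (0) + (16) + (0) + (0) + (1) = -1327.
Reducing mod 11: -1327 ≡ 4 (mod 11).
Since F(a, b, c) ≡ 4 ≠ 0 (mod 11), P does NOT lie on the curve.


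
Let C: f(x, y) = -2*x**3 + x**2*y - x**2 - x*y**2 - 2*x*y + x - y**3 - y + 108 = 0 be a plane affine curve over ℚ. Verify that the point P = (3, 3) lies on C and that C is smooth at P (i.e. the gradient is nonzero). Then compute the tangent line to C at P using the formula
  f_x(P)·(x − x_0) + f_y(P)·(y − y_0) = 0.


Tangent line at P: -56*x - 43*y + 297 = 0.

Step 1: f(3, 3) = 0, so P lies on C.
Step 2: partial derivatives
  f_x(x, y) = -6*x**2 + 2*x*y - 2*x - y**2 - 2*y + 1, f_y(x, y) = x**2 - 2*x*y - 2*x - 3*y**2 - 1.
  f_x(P) = -56, f_y(P) = -43 (gradient nonzero, so P is smooth).
Step 3: tangent line at P: -56·(x − 3) + -43·(y − 3) = 0.
Expanding: -56*x - 43*y + 297 = 0.


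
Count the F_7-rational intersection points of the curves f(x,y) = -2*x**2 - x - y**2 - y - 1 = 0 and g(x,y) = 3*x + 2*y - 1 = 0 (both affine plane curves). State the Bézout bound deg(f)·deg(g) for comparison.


Common zeros: {(0, 4), (5, 0)}; count = 2; Bézout bound = 2.

deg(f) = 2, deg(g) = 1, so Bézout bound = 2.
Scan x ∈ F_7. For each x, list the y ∈ F_7 with f(x, y) ≡ 0 and those with g(x, y) ≡ 0 (mod 7); the common zeros in that column are the intersection.
  x = 0: f ≡ 0 at y ∈ {2, 4}; g ≡ 0 at y ∈ {4}; common: {4}.
  x = 1: f ≡ 0 at y ∈ ∅; g ≡ 0 at y ∈ {6}; common: ∅.
  x = 2: f ≡ 0 at y ∈ ∅; g ≡ 0 at y ∈ {1}; common: ∅.
  x = 3: f ≡ 0 at y ∈ {2, 4}; g ≡ 0 at y ∈ {3}; common: ∅.
  x = 4: f ≡ 0 at y ∈ {3}; g ≡ 0 at y ∈ {5}; common: ∅.
  x = 5: f ≡ 0 at y ∈ {0, 6}; g ≡ 0 at y ∈ {0}; common: {0}.
  x = 6: f ≡ 0 at y ∈ {3}; g ≡ 0 at y ∈ {2}; common: ∅.
Collecting: common zeros = {(0, 4), (5, 0)}, so the count is 2.
Comparison with the Bézout bound: 2 ≤ 2 = deg(f)·deg(g), as expected for curves with no common component (the bound is attained).


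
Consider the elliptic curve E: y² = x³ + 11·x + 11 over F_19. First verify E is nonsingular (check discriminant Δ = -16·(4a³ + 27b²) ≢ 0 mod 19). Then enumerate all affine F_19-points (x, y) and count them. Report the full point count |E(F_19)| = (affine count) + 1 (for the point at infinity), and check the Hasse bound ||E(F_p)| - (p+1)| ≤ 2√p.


Affine points = {(0, 7), (0, 12), (1, 2), (1, 17), (4, 9), (4, 10), (5, 1), (5, 18), (10, 0), (11, 0), (12, 3), (12, 16), (15, 6), (15, 13), (17, 0)}; affine count = 15; |E(F_19)| = 16.

Discriminant check: Δ ∝ 4a³ + 27b² = 4·11³ + 27·11² = 4·1331 + 27·121 ≡ 3 (mod 19). Nonzero ⇒ E is nonsingular.
For each x ∈ F_19, compute rhs = x³ + 11·x + 11 mod 19, then count y ∈ F_19 with y² ≡ rhs.
  x = 0: rhs = 11, matching y values: 7, 12 (2 points).
  x = 1: rhs = 4, matching y values: 2, 17 (2 points).
  x = 2: rhs = 3, matching y values: none (0 points).
  x = 3: rhs = 14, matching y values: none (0 points).
  x = 4: rhs = 5, matching y values: 9, 10 (2 points).
  x = 5: rhs = 1, matching y values: 1, 18 (2 points).
  x = 6: rhs = 8, matching y values: none (0 points).
  x = 7: rhs = 13, matching y values: none (0 points).
  x = 8: rhs = 3, matching y values: none (0 points).
  x = 9: rhs = 3, matching y values: none (0 points).
  x = 10: rhs = 0, matching y values: 0 (1 points).
  x = 11: rhs = 0, matching y values: 0 (1 points).
  x = 12: rhs = 9, matching y values: 3, 16 (2 points).
  x = 13: rhs = 14, matching y values: none (0 points).
  x = 14: rhs = 2, matching y values: none (0 points).
  x = 15: rhs = 17, matching y values: 6, 13 (2 points).
  x = 16: rhs = 8, matching y values: none (0 points).
  x = 17: rhs = 0, matching y values: 0 (1 points).
  x = 18: rhs = 18, matching y values: none (0 points).
Total affine count: 15.
Full point count |E(F_19)| = 15 + 1 = 16.
Hasse bound: |16 − (19+1)| = |-4| = 4 ≤ 2√19 ≈ 8.7178 ✓.


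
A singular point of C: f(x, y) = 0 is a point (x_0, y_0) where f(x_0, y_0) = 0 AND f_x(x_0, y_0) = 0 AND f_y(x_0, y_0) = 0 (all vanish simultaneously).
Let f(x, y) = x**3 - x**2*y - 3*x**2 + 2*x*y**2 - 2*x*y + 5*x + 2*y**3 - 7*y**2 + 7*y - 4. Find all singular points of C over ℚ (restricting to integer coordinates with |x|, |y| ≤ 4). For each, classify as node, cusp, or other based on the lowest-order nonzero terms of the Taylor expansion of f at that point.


Singular points: {(1, 1)}; classification: node.

Compute partial derivatives:
  f_x = 3*x**2 - 2*x*y - 6*x + 2*y**2 - 2*y + 5.
  f_y = -x**2 + 4*x*y - 2*x + 6*y**2 - 14*y + 7.
Scan x_0 ∈ {−4, ..., 4}. For each x_0, f_y(x_0, y) is a polynomial in y; find its integer roots y ∈ {−4, ..., 4}, then test f_x and f at those candidates.
  x = -4: f_y(-4, y) = 6*y**2 - 30*y - 1; no integer root y with |y| ≤ 4.
  x = -3: f_y(-3, y) = 6*y**2 - 26*y + 4; no integer root y with |y| ≤ 4.
  x = -2: f_y(-2, y) = 6*y**2 - 22*y + 7; no integer root y with |y| ≤ 4.
  x = -1: f_y(-1, y) = 6*y**2 - 18*y + 8; no integer root y with |y| ≤ 4.
  x = 0: f_y(0, y) = 6*y**2 - 14*y + 7; no integer root y with |y| ≤ 4.
  x = 1: f_y(1, y) = 6*y**2 - 10*y + 4; vanishes at y ∈ {1}. (1, 1): f_x = 0, f = 0 — SINGULAR.
  x = 2: f_y(2, y) = 6*y**2 - 6*y - 1; no integer root y with |y| ≤ 4.
  x = 3: f_y(3, y) = 6*y**2 - 2*y - 8; vanishes at y ∈ {-1}. (3, -1): f_x = 24 ≠ 0.
  x = 4: f_y(4, y) = 6*y**2 + 2*y - 17; no integer root y with |y| ≤ 4.
Only singular point on the grid: (1, 1).
Classify: substitute x = 1 + u, y = 1 + v and expand: f = u**3 - u**2*v - u**2 + 2*u*v**2 + 2*v**3 + v**2.
No constant or linear terms (consistent with a singular point). Quadratic part: -u**2 + v**2. Cubic part: u**3 - u**2*v + 2*u*v**2 + 2*v**3.
The quadratic part v**2 - u**2 = (v − u)(v + u) splits into two distinct linear factors, so there are two distinct tangent lines y − 1 = ±(x − 1) — this is a node (ordinary double point).
Classification: node.


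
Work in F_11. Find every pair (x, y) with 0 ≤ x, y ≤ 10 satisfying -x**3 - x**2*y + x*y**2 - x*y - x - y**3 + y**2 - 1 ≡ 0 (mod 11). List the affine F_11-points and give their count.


Affine F_11-points: {(0, 9), (1, 5), (2, 0), (6, 7), (7, 10), (8, 5), (9, 3), (9, 8), (9, 10), (10, 1)}; count = 10.

For each of the 121 pairs (x, y) ∈ F_11², evaluate f(x, y) mod 11. Record the zeros.
  x = 0: [0↦10, 1↦10, 2↦6, 3↦3, 4↦6, 5↦9, 6↦6, 7↦2, 8↦2, 9↦0, 10↦1]  zeros at y ∈ {9}
  x = 1: [0↦8, 1↦7, 2↦4, 3↦4, 4↦1, 5↦0, 6↦6, 7↦2, 8↦4, 9↦6, 10↦2]  zeros at y ∈ {5}
  x = 2: [0↦0, 1↦7, 2↦3, 3↦4, 4↦4, 5↦8, 6↦10, 7↦4, 8↦6, 9↦10, 10↦10]  zeros at y ∈ {0}
  x = 3: [0↦2, 1↦4, 2↦8, 3↦8, 4↦9, 5↦5, 6↦1, 7↦2, 8↦2, 9↦6, 10↦8]  zeros at y ∈ ∅
  x = 4: [0↦8, 1↦3, 2↦2, 3↦10, 4↦10, 5↦7, 6↦6, 7↦1, 8↦8, 9↦10, 10↦1]  zeros at y ∈ ∅
  x = 5: [0↦1, 1↦9, 2↦1, 3↦4, 4↦1, 5↦8, 6↦8, 7↦6, 8↦7, 9↦5, 10↦5]  zeros at y ∈ ∅
  x = 6: [0↦8, 1↦5, 2↦10, 3↦6, 4↦9, 5↦2, 6↦1, 7↦0, 8↦4, 9↦7, 10↦3]  zeros at y ∈ {7}
  x = 7: [0↦1, 1↦7, 2↦1, 3↦10, 4↦6, 5↦5, 6↦1, 7↦10, 8↦4, 9↦10, 10↦0]  zeros at y ∈ {10}
  x = 8: [0↦7, 1↦9, 2↦1, 3↦10, 4↦8, 5↦0, 6↦2, 7↦8, 8↦1, 9↦8, 10↦1]  zeros at y ∈ {5}
  x = 9: [0↦9, 1↦5, 2↦4, 3↦0, 4↦9, 5↦3, 6↦9, 7↦10, 8↦0, 9↦6, 10↦0]  zeros at y ∈ {3, 8, 10}
  x = 10: [0↦1, 1↦0, 2↦4, 3↦7, 4↦3, 5↦8, 6↦5, 7↦10, 8↦6, 9↦9, 10↦2]  zeros at y ∈ {1}
Collecting zeros: affine points = {(0, 9), (1, 5), (2, 0), (6, 7), (7, 10), (8, 5), (9, 3), (9, 8), (9, 10), (10, 1)}.
Total count |C(F_11)_aff| = 10.


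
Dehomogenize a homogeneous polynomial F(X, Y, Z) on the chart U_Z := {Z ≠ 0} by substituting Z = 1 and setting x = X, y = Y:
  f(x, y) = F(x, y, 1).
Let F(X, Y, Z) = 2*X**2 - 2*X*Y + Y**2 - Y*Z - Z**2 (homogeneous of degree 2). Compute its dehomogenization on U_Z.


f(x, y) = 2*x**2 - 2*x*y + y**2 - y - 1

On U_Z we set Z = 1. Each monomial c·X^i·Y^j·Z^k in F becomes c·x^i·y^j·1^k = c·x^i·y^j.
Substituting Z = 1: F(X, Y, 1) = 2*x**2 - 2*x*y + y**2 - y - 1.
Note: deg(f) ≤ deg(F) = 2; strict inequality happens when F is divisible by Z (lost terms).


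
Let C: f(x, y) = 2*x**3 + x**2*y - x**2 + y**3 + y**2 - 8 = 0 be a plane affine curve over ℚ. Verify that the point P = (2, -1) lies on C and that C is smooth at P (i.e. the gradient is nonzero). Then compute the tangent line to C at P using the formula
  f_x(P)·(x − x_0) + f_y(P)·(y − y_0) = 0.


Tangent line at P: 16*x + 5*y - 27 = 0.

Step 1: f(2, -1) = 0, so P lies on C.
Step 2: partial derivatives
  f_x(x, y) = 6*x**2 + 2*x*y - 2*x, f_y(x, y) = x**2 + 3*y**2 + 2*y.
  f_x(P) = 16, f_y(P) = 5 (gradient nonzero, so P is smooth).
Step 3: tangent line at P: 16·(x − 2) + 5·(y − -1) = 0.
Expanding: 16*x + 5*y - 27 = 0.


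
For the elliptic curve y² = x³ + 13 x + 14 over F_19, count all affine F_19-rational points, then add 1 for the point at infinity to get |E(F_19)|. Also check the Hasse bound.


Affine points = {(1, 3), (1, 16), (3, 2), (3, 17), (4, 4), (4, 15), (6, 2), (6, 17), (7, 7), (7, 12), (9, 9), (9, 10), (10, 2), (10, 17), (11, 5), (11, 14), (12, 6), (12, 13), (13, 9), (13, 10), (16, 9), (16, 10), (18, 0)}; affine count = 23; |E(F_19)| = 24.

Discriminant check: Δ ∝ 4a³ + 27b² = 4·13³ + 27·14² = 4·2197 + 27·196 ≡ 1 (mod 19). Nonzero ⇒ E is nonsingular.
For each x ∈ F_19, compute rhs = x³ + 13·x + 14 mod 19, then count y ∈ F_19 with y² ≡ rhs.
  x = 0: rhs = 14, matching y values: none (0 points).
  x = 1: rhs = 9, matching y values: 3, 16 (2 points).
  x = 2: rhs = 10, matching y values: none (0 points).
  x = 3: rhs = 4, matching y values: 2, 17 (2 points).
  x = 4: rhs = 16, matching y values: 4, 15 (2 points).
  x = 5: rhs = 14, matching y values: none (0 points).
  x = 6: rhs = 4, matching y values: 2, 17 (2 points).
  x = 7: rhs = 11, matching y values: 7, 12 (2 points).
  x = 8: rhs = 3, matching y values: none (0 points).
  x = 9: rhs = 5, matching y values: 9, 10 (2 points).
  x = 10: rhs = 4, matching y values: 2, 17 (2 points).
  x = 11: rhs = 6, matching y values: 5, 14 (2 points).
  x = 12: rhs = 17, matching y values: 6, 13 (2 points).
  x = 13: rhs = 5, matching y values: 9, 10 (2 points).
  x = 14: rhs = 14, matching y values: none (0 points).
  x = 15: rhs = 12, matching y values: none (0 points).
  x = 16: rhs = 5, matching y values: 9, 10 (2 points).
  x = 17: rhs = 18, matching y values: none (0 points).
  x = 18: rhs = 0, matching y values: 0 (1 points).
Total affine count: 23.
Full point count |E(F_19)| = 23 + 1 = 24.
Hasse bound: |24 − (19+1)| = |4| = 4 ≤ 2√19 ≈ 8.7178 ✓.


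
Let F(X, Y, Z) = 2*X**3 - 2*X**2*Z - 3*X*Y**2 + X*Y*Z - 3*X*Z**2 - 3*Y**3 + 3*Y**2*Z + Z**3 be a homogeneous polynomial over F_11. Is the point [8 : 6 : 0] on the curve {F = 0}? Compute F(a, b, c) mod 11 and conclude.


F(8,6,0) ≡ 7 (mod 11); P is NOT on the curve.

Evaluate F(8, 6, 0) term-by-term (mod 11).
  2*X**3 ↦ 2·512·1·1 = 1024
  -2*X**2*Z ↦ -2·64·1·0 = 0
  -3*X*Y**2 ↦ -3·8·36·1 = -864
  X*Y*Z ↦ 1·8·6·0 = 0
  -3*X*Z**2 ↦ -3·8·1·0 = 0
  -3*Y**3 ↦ -3·1·216·1 = -648
  3*Y**2*Z ↦ 3·1·36·0 = 0
  Z**3 ↦ 1·1·1·0 = 0
Sum: F(8, 6, 0) = (1024) + (0) + (-864) + (0) + (0) + (-648) + (0) + (0) = -488.
Reducing mod 11: -488 ≡ 7 (mod 11).
Since F(a, b, c) ≡ 7 ≠ 0 (mod 11), P does NOT lie on the curve.
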